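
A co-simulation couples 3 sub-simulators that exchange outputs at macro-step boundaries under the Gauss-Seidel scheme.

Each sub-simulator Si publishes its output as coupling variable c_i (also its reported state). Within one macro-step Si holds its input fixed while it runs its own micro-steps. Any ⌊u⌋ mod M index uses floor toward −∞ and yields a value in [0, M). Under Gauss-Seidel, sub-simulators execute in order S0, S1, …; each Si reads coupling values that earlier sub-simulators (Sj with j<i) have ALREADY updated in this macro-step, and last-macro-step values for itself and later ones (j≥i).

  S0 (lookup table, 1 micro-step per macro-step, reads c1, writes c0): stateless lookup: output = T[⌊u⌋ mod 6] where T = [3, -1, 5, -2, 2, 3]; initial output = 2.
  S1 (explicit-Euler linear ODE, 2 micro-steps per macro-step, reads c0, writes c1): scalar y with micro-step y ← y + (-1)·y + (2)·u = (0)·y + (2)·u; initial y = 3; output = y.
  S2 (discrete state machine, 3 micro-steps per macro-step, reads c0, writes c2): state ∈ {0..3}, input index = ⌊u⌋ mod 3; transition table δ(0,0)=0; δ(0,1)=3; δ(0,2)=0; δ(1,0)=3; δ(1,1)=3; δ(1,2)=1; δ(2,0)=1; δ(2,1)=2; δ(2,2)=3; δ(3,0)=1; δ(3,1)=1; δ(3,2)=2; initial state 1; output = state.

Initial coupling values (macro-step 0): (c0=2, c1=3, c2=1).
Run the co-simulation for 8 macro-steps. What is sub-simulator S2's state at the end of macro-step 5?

macro 1: S0 reads c1=3 → after 1×micro: -2; S1 reads c0=-2 → after 2×micro: -4; S2 reads c0=-2 → after 3×micro: 3 ⇒ (c0=-2, c1=-4, c2=3)
macro 2: S0 reads c1=-4 → after 1×micro: 5; S1 reads c0=5 → after 2×micro: 10; S2 reads c0=5 → after 3×micro: 2 ⇒ (c0=5, c1=10, c2=2)
macro 3: S0 reads c1=10 → after 1×micro: 2; S1 reads c0=2 → after 2×micro: 4; S2 reads c0=2 → after 3×micro: 3 ⇒ (c0=2, c1=4, c2=3)
macro 4: S0 reads c1=4 → after 1×micro: 2; S1 reads c0=2 → after 2×micro: 4; S2 reads c0=2 → after 3×micro: 2 ⇒ (c0=2, c1=4, c2=2)
macro 5: S0 reads c1=4 → after 1×micro: 2; S1 reads c0=2 → after 2×micro: 4; S2 reads c0=2 → after 3×micro: 3 ⇒ (c0=2, c1=4, c2=3)
macro 6: S0 reads c1=4 → after 1×micro: 2; S1 reads c0=2 → after 2×micro: 4; S2 reads c0=2 → after 3×micro: 2 ⇒ (c0=2, c1=4, c2=2)
macro 7: S0 reads c1=4 → after 1×micro: 2; S1 reads c0=2 → after 2×micro: 4; S2 reads c0=2 → after 3×micro: 3 ⇒ (c0=2, c1=4, c2=3)
macro 8: S0 reads c1=4 → after 1×micro: 2; S1 reads c0=2 → after 2×micro: 4; S2 reads c0=2 → after 3×micro: 2 ⇒ (c0=2, c1=4, c2=2)

S2 state at macro-step 5 = 3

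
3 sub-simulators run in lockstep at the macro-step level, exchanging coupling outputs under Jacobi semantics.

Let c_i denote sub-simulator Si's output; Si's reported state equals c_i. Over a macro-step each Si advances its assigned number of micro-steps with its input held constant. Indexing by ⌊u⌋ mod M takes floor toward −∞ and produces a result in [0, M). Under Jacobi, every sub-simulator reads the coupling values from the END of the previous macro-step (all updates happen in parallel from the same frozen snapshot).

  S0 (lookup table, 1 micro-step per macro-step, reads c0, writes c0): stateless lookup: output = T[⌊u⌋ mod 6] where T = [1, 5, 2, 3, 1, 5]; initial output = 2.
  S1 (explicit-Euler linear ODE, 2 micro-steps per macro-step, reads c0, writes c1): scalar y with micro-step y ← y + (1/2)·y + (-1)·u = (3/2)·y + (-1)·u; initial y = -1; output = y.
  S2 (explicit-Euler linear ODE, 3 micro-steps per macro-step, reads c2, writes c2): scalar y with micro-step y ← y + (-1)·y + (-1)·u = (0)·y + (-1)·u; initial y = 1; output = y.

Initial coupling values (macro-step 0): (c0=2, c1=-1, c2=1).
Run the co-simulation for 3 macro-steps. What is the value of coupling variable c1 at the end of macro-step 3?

macro 1: S0 reads c0=2 → after 1×micro: 2; S1 reads c0=2 → after 2×micro: -29/4; S2 reads c2=1 → after 3×micro: -1 ⇒ (c0=2, c1=-29/4, c2=-1)
macro 2: S0 reads c0=2 → after 1×micro: 2; S1 reads c0=2 → after 2×micro: -341/16; S2 reads c2=-1 → after 3×micro: 1 ⇒ (c0=2, c1=-341/16, c2=1)
macro 3: S0 reads c0=2 → after 1×micro: 2; S1 reads c0=2 → after 2×micro: -3389/64; S2 reads c2=1 → after 3×micro: -1 ⇒ (c0=2, c1=-3389/64, c2=-1)

c1 at macro-step 3 = -3389/64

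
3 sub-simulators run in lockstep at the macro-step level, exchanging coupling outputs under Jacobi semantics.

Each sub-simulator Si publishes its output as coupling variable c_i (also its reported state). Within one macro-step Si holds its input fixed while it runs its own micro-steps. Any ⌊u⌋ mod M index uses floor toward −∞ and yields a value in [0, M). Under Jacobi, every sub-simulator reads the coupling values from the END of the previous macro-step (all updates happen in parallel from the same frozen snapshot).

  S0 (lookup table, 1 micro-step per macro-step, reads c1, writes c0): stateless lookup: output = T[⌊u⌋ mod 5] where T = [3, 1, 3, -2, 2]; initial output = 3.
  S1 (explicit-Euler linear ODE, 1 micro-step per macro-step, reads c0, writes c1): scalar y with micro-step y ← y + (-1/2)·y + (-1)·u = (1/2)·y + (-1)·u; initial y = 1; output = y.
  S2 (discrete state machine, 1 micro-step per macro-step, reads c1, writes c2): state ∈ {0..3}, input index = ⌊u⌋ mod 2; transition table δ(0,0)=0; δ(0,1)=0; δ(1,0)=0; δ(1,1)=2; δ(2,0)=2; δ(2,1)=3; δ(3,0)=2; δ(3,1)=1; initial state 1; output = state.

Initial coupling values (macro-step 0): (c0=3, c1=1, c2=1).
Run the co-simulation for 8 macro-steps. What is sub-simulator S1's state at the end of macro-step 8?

S1 state at macro-step 8 = -1329/256

macro 1: S0 reads c1=1 → after 1×micro: 1; S1 reads c0=3 → after 1×micro: -5/2; S2 reads c1=1 → after 1×micro: 2 ⇒ (c0=1, c1=-5/2, c2=2)
macro 2: S0 reads c1=-5/2 → after 1×micro: 3; S1 reads c0=1 → after 1×micro: -9/4; S2 reads c1=-5/2 → after 1×micro: 3 ⇒ (c0=3, c1=-9/4, c2=3)
macro 3: S0 reads c1=-9/4 → after 1×micro: 3; S1 reads c0=3 → after 1×micro: -33/8; S2 reads c1=-9/4 → after 1×micro: 1 ⇒ (c0=3, c1=-33/8, c2=1)
macro 4: S0 reads c1=-33/8 → after 1×micro: 3; S1 reads c0=3 → after 1×micro: -81/16; S2 reads c1=-33/8 → after 1×micro: 2 ⇒ (c0=3, c1=-81/16, c2=2)
macro 5: S0 reads c1=-81/16 → after 1×micro: 2; S1 reads c0=3 → after 1×micro: -177/32; S2 reads c1=-81/16 → after 1×micro: 2 ⇒ (c0=2, c1=-177/32, c2=2)
macro 6: S0 reads c1=-177/32 → after 1×micro: 2; S1 reads c0=2 → after 1×micro: -305/64; S2 reads c1=-177/32 → after 1×micro: 2 ⇒ (c0=2, c1=-305/64, c2=2)
macro 7: S0 reads c1=-305/64 → after 1×micro: 3; S1 reads c0=2 → after 1×micro: -561/128; S2 reads c1=-305/64 → after 1×micro: 3 ⇒ (c0=3, c1=-561/128, c2=3)
macro 8: S0 reads c1=-561/128 → after 1×micro: 3; S1 reads c0=3 → after 1×micro: -1329/256; S2 reads c1=-561/128 → after 1×micro: 1 ⇒ (c0=3, c1=-1329/256, c2=1)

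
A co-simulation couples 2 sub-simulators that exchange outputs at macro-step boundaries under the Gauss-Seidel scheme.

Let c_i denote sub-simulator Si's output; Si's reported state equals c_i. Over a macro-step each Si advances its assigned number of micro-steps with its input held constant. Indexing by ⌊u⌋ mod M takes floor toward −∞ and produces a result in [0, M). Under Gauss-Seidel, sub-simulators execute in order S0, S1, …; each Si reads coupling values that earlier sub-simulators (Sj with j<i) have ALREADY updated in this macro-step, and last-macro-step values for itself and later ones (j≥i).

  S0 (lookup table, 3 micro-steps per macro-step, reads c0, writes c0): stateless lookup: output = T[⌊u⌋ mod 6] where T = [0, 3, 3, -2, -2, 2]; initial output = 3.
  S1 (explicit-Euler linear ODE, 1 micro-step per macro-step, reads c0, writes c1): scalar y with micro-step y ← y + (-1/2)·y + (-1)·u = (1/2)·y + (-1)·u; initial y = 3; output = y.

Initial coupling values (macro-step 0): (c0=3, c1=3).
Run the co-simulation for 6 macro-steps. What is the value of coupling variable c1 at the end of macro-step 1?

c1 at macro-step 1 = 7/2

macro 1: S0 reads c0=3 → after 3×micro: -2; S1 reads c0=-2 → after 1×micro: 7/2 ⇒ (c0=-2, c1=7/2)
macro 2: S0 reads c0=-2 → after 3×micro: -2; S1 reads c0=-2 → after 1×micro: 15/4 ⇒ (c0=-2, c1=15/4)
macro 3: S0 reads c0=-2 → after 3×micro: -2; S1 reads c0=-2 → after 1×micro: 31/8 ⇒ (c0=-2, c1=31/8)
macro 4: S0 reads c0=-2 → after 3×micro: -2; S1 reads c0=-2 → after 1×micro: 63/16 ⇒ (c0=-2, c1=63/16)
macro 5: S0 reads c0=-2 → after 3×micro: -2; S1 reads c0=-2 → after 1×micro: 127/32 ⇒ (c0=-2, c1=127/32)
macro 6: S0 reads c0=-2 → after 3×micro: -2; S1 reads c0=-2 → after 1×micro: 255/64 ⇒ (c0=-2, c1=255/64)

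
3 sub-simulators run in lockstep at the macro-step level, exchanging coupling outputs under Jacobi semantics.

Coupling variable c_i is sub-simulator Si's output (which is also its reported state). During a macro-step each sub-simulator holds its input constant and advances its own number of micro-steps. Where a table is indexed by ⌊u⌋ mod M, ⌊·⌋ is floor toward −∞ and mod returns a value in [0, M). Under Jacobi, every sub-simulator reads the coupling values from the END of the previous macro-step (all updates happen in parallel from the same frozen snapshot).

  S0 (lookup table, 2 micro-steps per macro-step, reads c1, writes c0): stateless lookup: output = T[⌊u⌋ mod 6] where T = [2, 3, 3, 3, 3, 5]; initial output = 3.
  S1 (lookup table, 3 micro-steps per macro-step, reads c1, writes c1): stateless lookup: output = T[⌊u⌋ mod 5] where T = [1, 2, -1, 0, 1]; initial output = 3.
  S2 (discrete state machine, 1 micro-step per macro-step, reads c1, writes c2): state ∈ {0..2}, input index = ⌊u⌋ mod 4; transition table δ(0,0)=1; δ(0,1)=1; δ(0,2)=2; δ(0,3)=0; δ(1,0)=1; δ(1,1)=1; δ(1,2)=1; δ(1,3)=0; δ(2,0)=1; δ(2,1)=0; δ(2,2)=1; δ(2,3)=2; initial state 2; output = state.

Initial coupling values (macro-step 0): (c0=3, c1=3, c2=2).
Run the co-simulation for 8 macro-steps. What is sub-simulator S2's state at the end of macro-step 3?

macro 1: S0 reads c1=3 → after 2×micro: 3; S1 reads c1=3 → after 3×micro: 0; S2 reads c1=3 → after 1×micro: 2 ⇒ (c0=3, c1=0, c2=2)
macro 2: S0 reads c1=0 → after 2×micro: 2; S1 reads c1=0 → after 3×micro: 1; S2 reads c1=0 → after 1×micro: 1 ⇒ (c0=2, c1=1, c2=1)
macro 3: S0 reads c1=1 → after 2×micro: 3; S1 reads c1=1 → after 3×micro: 2; S2 reads c1=1 → after 1×micro: 1 ⇒ (c0=3, c1=2, c2=1)
macro 4: S0 reads c1=2 → after 2×micro: 3; S1 reads c1=2 → after 3×micro: -1; S2 reads c1=2 → after 1×micro: 1 ⇒ (c0=3, c1=-1, c2=1)
macro 5: S0 reads c1=-1 → after 2×micro: 5; S1 reads c1=-1 → after 3×micro: 1; S2 reads c1=-1 → after 1×micro: 0 ⇒ (c0=5, c1=1, c2=0)
macro 6: S0 reads c1=1 → after 2×micro: 3; S1 reads c1=1 → after 3×micro: 2; S2 reads c1=1 → after 1×micro: 1 ⇒ (c0=3, c1=2, c2=1)
macro 7: S0 reads c1=2 → after 2×micro: 3; S1 reads c1=2 → after 3×micro: -1; S2 reads c1=2 → after 1×micro: 1 ⇒ (c0=3, c1=-1, c2=1)
macro 8: S0 reads c1=-1 → after 2×micro: 5; S1 reads c1=-1 → after 3×micro: 1; S2 reads c1=-1 → after 1×micro: 0 ⇒ (c0=5, c1=1, c2=0)

S2 state at macro-step 3 = 1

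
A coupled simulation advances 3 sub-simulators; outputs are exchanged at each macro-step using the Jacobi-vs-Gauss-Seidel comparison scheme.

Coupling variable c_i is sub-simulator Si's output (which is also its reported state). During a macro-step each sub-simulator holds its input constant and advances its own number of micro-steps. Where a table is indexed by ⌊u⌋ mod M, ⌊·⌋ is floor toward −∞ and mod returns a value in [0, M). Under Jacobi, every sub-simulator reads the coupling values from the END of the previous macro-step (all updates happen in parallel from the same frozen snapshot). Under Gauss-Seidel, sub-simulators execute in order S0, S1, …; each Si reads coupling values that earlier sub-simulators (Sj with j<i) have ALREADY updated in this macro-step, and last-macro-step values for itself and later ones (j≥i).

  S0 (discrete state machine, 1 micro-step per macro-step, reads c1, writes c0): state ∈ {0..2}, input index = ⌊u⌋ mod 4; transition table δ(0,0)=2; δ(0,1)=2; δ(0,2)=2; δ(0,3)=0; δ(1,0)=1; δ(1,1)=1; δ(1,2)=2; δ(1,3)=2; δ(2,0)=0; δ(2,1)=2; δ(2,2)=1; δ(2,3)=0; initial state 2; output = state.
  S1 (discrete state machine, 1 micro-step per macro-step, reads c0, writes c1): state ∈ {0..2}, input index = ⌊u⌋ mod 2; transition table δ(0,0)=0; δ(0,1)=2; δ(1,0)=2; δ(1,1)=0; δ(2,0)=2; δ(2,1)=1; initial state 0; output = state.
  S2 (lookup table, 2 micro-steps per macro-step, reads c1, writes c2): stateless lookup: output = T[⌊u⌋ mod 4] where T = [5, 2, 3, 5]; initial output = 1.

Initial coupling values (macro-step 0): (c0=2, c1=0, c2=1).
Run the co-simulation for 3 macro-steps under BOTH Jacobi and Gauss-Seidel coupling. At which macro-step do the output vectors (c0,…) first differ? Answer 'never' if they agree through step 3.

[Jacobi] macro 1: S0 reads c1=0 → after 1×micro: 0; S1 reads c0=2 → after 1×micro: 0; S2 reads c1=0 → after 2×micro: 5 ⇒ (c0=0, c1=0, c2=5)
[Jacobi] macro 2: S0 reads c1=0 → after 1×micro: 2; S1 reads c0=0 → after 1×micro: 0; S2 reads c1=0 → after 2×micro: 5 ⇒ (c0=2, c1=0, c2=5)
[Jacobi] macro 3: S0 reads c1=0 → after 1×micro: 0; S1 reads c0=2 → after 1×micro: 0; S2 reads c1=0 → after 2×micro: 5 ⇒ (c0=0, c1=0, c2=5)
[Gauss-Seidel] macro 1: S0 reads c1=0 → after 1×micro: 0; S1 reads c0=0 → after 1×micro: 0; S2 reads c1=0 → after 2×micro: 5 ⇒ (c0=0, c1=0, c2=5)
[Gauss-Seidel] macro 2: S0 reads c1=0 → after 1×micro: 2; S1 reads c0=2 → after 1×micro: 0; S2 reads c1=0 → after 2×micro: 5 ⇒ (c0=2, c1=0, c2=5)
[Gauss-Seidel] macro 3: S0 reads c1=0 → after 1×micro: 0; S1 reads c0=0 → after 1×micro: 0; S2 reads c1=0 → after 2×micro: 5 ⇒ (c0=0, c1=0, c2=5)

first divergence at macro-step: never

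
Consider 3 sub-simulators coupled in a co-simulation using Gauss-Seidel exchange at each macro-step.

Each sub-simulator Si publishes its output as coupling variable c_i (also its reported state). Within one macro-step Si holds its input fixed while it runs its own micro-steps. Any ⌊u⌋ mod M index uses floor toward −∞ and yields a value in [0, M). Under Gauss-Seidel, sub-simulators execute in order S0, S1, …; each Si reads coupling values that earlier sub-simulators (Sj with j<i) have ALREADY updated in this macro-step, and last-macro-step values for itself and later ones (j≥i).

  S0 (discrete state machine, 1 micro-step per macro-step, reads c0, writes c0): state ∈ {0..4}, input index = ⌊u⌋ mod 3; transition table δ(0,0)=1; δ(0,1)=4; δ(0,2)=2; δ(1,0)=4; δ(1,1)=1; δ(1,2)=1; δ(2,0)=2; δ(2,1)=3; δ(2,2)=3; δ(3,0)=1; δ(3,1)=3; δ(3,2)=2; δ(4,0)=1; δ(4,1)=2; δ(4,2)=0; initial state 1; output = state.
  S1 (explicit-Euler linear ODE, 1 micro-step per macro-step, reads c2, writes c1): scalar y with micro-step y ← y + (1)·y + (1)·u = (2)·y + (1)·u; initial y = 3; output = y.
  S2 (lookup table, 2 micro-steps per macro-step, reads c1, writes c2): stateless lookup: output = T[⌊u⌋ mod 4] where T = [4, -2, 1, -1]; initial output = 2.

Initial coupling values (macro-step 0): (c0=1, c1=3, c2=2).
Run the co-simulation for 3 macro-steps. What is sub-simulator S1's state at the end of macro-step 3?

macro 1: S0 reads c0=1 → after 1×micro: 1; S1 reads c2=2 → after 1×micro: 8; S2 reads c1=8 → after 2×micro: 4 ⇒ (c0=1, c1=8, c2=4)
macro 2: S0 reads c0=1 → after 1×micro: 1; S1 reads c2=4 → after 1×micro: 20; S2 reads c1=20 → after 2×micro: 4 ⇒ (c0=1, c1=20, c2=4)
macro 3: S0 reads c0=1 → after 1×micro: 1; S1 reads c2=4 → after 1×micro: 44; S2 reads c1=44 → after 2×micro: 4 ⇒ (c0=1, c1=44, c2=4)

S1 state at macro-step 3 = 44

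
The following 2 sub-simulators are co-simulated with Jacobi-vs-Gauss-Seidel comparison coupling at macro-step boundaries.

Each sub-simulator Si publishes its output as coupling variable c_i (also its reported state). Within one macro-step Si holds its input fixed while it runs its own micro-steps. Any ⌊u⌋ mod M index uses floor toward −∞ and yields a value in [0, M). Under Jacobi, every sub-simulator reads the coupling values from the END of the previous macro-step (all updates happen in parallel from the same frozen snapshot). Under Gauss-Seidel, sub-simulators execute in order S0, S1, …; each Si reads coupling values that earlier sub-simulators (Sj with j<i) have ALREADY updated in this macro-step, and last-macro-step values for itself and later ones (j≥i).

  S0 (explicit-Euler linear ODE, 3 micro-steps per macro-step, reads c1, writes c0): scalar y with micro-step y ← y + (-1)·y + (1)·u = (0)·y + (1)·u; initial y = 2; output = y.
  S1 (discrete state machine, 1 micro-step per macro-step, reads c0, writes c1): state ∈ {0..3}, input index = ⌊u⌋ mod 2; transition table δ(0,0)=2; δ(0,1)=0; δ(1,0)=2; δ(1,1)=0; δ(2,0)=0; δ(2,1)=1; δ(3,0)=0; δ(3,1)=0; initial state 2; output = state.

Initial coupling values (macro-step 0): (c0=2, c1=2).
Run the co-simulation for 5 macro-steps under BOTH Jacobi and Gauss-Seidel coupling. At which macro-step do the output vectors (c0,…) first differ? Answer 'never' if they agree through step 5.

[Jacobi] macro 1: S0 reads c1=2 → after 3×micro: 2; S1 reads c0=2 → after 1×micro: 0 ⇒ (c0=2, c1=0)
[Jacobi] macro 2: S0 reads c1=0 → after 3×micro: 0; S1 reads c0=2 → after 1×micro: 2 ⇒ (c0=0, c1=2)
[Jacobi] macro 3: S0 reads c1=2 → after 3×micro: 2; S1 reads c0=0 → after 1×micro: 0 ⇒ (c0=2, c1=0)
[Jacobi] macro 4: S0 reads c1=0 → after 3×micro: 0; S1 reads c0=2 → after 1×micro: 2 ⇒ (c0=0, c1=2)
[Jacobi] macro 5: S0 reads c1=2 → after 3×micro: 2; S1 reads c0=0 → after 1×micro: 0 ⇒ (c0=2, c1=0)
[Gauss-Seidel] macro 1: S0 reads c1=2 → after 3×micro: 2; S1 reads c0=2 → after 1×micro: 0 ⇒ (c0=2, c1=0)
[Gauss-Seidel] macro 2: S0 reads c1=0 → after 3×micro: 0; S1 reads c0=0 → after 1×micro: 2 ⇒ (c0=0, c1=2)
[Gauss-Seidel] macro 3: S0 reads c1=2 → after 3×micro: 2; S1 reads c0=2 → after 1×micro: 0 ⇒ (c0=2, c1=0)
[Gauss-Seidel] macro 4: S0 reads c1=0 → after 3×micro: 0; S1 reads c0=0 → after 1×micro: 2 ⇒ (c0=0, c1=2)
[Gauss-Seidel] macro 5: S0 reads c1=2 → after 3×micro: 2; S1 reads c0=2 → after 1×micro: 0 ⇒ (c0=2, c1=0)

first divergence at macro-step: never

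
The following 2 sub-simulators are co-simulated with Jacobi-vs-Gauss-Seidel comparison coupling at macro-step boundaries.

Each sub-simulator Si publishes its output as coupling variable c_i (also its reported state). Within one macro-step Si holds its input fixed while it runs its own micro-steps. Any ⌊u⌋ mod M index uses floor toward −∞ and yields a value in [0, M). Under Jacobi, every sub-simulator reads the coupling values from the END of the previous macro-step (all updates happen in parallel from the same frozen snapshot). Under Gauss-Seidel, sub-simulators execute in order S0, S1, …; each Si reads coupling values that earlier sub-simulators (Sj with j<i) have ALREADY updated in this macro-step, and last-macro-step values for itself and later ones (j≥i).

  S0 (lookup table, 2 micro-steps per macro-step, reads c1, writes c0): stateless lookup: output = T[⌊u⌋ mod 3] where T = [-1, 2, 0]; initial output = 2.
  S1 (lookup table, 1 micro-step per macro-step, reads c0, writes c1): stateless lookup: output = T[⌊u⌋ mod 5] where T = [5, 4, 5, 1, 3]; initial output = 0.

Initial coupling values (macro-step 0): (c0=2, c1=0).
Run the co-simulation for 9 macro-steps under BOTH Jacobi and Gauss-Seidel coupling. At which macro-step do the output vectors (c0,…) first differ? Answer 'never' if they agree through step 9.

[Jacobi] macro 1: S0 reads c1=0 → after 2×micro: -1; S1 reads c0=2 → after 1×micro: 5 ⇒ (c0=-1, c1=5)
[Jacobi] macro 2: S0 reads c1=5 → after 2×micro: 0; S1 reads c0=-1 → after 1×micro: 3 ⇒ (c0=0, c1=3)
[Jacobi] macro 3: S0 reads c1=3 → after 2×micro: -1; S1 reads c0=0 → after 1×micro: 5 ⇒ (c0=-1, c1=5)
[Jacobi] macro 4: S0 reads c1=5 → after 2×micro: 0; S1 reads c0=-1 → after 1×micro: 3 ⇒ (c0=0, c1=3)
[Jacobi] macro 5: S0 reads c1=3 → after 2×micro: -1; S1 reads c0=0 → after 1×micro: 5 ⇒ (c0=-1, c1=5)
[Jacobi] macro 6: S0 reads c1=5 → after 2×micro: 0; S1 reads c0=-1 → after 1×micro: 3 ⇒ (c0=0, c1=3)
[Jacobi] macro 7: S0 reads c1=3 → after 2×micro: -1; S1 reads c0=0 → after 1×micro: 5 ⇒ (c0=-1, c1=5)
[Jacobi] macro 8: S0 reads c1=5 → after 2×micro: 0; S1 reads c0=-1 → after 1×micro: 3 ⇒ (c0=0, c1=3)
[Jacobi] macro 9: S0 reads c1=3 → after 2×micro: -1; S1 reads c0=0 → after 1×micro: 5 ⇒ (c0=-1, c1=5)
[Gauss-Seidel] macro 1: S0 reads c1=0 → after 2×micro: -1; S1 reads c0=-1 → after 1×micro: 3 ⇒ (c0=-1, c1=3)
[Gauss-Seidel] macro 2: S0 reads c1=3 → after 2×micro: -1; S1 reads c0=-1 → after 1×micro: 3 ⇒ (c0=-1, c1=3)
[Gauss-Seidel] macro 3: S0 reads c1=3 → after 2×micro: -1; S1 reads c0=-1 → after 1×micro: 3 ⇒ (c0=-1, c1=3)
[Gauss-Seidel] macro 4: S0 reads c1=3 → after 2×micro: -1; S1 reads c0=-1 → after 1×micro: 3 ⇒ (c0=-1, c1=3)
[Gauss-Seidel] macro 5: S0 reads c1=3 → after 2×micro: -1; S1 reads c0=-1 → after 1×micro: 3 ⇒ (c0=-1, c1=3)
[Gauss-Seidel] macro 6: S0 reads c1=3 → after 2×micro: -1; S1 reads c0=-1 → after 1×micro: 3 ⇒ (c0=-1, c1=3)
[Gauss-Seidel] macro 7: S0 reads c1=3 → after 2×micro: -1; S1 reads c0=-1 → after 1×micro: 3 ⇒ (c0=-1, c1=3)
[Gauss-Seidel] macro 8: S0 reads c1=3 → after 2×micro: -1; S1 reads c0=-1 → after 1×micro: 3 ⇒ (c0=-1, c1=3)
[Gauss-Seidel] macro 9: S0 reads c1=3 → after 2×micro: -1; S1 reads c0=-1 → after 1×micro: 3 ⇒ (c0=-1, c1=3)

first divergence at macro-step: 1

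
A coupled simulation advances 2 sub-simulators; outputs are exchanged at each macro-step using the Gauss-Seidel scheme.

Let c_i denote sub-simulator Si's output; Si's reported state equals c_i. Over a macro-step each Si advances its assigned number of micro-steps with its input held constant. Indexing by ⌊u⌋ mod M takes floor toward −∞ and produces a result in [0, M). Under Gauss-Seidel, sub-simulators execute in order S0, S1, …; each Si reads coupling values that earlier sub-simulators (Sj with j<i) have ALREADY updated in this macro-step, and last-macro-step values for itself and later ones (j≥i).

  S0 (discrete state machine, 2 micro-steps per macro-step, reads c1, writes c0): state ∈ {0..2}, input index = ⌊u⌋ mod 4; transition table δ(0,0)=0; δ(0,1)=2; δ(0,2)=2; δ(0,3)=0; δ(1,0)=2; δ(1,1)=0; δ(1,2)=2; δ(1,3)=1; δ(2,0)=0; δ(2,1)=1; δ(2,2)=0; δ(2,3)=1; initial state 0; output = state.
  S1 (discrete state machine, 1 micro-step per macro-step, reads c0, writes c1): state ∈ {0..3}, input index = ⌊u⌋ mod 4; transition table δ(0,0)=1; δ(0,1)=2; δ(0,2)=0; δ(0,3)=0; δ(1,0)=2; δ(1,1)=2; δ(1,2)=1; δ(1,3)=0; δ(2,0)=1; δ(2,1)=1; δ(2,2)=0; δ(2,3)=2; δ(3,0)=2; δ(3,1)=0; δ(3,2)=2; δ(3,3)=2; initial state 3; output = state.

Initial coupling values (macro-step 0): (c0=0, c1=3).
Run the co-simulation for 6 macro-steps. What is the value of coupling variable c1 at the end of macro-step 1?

c1 at macro-step 1 = 2

macro 1: S0 reads c1=3 → after 2×micro: 0; S1 reads c0=0 → after 1×micro: 2 ⇒ (c0=0, c1=2)
macro 2: S0 reads c1=2 → after 2×micro: 0; S1 reads c0=0 → after 1×micro: 1 ⇒ (c0=0, c1=1)
macro 3: S0 reads c1=1 → after 2×micro: 1; S1 reads c0=1 → after 1×micro: 2 ⇒ (c0=1, c1=2)
macro 4: S0 reads c1=2 → after 2×micro: 0; S1 reads c0=0 → after 1×micro: 1 ⇒ (c0=0, c1=1)
macro 5: S0 reads c1=1 → after 2×micro: 1; S1 reads c0=1 → after 1×micro: 2 ⇒ (c0=1, c1=2)
macro 6: S0 reads c1=2 → after 2×micro: 0; S1 reads c0=0 → after 1×micro: 1 ⇒ (c0=0, c1=1)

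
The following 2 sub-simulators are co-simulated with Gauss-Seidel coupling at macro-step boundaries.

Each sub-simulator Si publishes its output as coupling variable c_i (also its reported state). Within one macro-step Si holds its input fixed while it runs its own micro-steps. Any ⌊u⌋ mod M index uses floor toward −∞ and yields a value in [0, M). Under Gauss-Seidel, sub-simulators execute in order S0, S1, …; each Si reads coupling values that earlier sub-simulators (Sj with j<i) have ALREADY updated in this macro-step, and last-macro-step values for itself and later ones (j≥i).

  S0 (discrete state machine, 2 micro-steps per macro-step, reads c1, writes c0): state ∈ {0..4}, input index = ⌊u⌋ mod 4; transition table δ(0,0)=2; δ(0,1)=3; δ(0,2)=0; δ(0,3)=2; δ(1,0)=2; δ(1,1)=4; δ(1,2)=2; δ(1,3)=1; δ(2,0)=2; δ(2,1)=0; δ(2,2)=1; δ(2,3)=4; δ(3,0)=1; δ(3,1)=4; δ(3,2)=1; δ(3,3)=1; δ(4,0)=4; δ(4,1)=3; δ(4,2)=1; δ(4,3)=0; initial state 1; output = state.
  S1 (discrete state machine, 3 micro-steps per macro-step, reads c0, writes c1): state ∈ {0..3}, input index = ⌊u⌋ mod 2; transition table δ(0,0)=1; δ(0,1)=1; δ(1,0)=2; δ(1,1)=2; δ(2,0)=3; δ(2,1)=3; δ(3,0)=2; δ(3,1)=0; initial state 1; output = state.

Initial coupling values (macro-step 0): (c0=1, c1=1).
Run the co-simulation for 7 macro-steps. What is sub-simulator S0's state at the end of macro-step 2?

S0 state at macro-step 2 = 2

macro 1: S0 reads c1=1 → after 2×micro: 3; S1 reads c0=3 → after 3×micro: 0 ⇒ (c0=3, c1=0)
macro 2: S0 reads c1=0 → after 2×micro: 2; S1 reads c0=2 → after 3×micro: 3 ⇒ (c0=2, c1=3)
macro 3: S0 reads c1=3 → after 2×micro: 0; S1 reads c0=0 → after 3×micro: 2 ⇒ (c0=0, c1=2)
macro 4: S0 reads c1=2 → after 2×micro: 0; S1 reads c0=0 → after 3×micro: 3 ⇒ (c0=0, c1=3)
macro 5: S0 reads c1=3 → after 2×micro: 4; S1 reads c0=4 → after 3×micro: 2 ⇒ (c0=4, c1=2)
macro 6: S0 reads c1=2 → after 2×micro: 2; S1 reads c0=2 → after 3×micro: 3 ⇒ (c0=2, c1=3)
macro 7: S0 reads c1=3 → after 2×micro: 0; S1 reads c0=0 → after 3×micro: 2 ⇒ (c0=0, c1=2)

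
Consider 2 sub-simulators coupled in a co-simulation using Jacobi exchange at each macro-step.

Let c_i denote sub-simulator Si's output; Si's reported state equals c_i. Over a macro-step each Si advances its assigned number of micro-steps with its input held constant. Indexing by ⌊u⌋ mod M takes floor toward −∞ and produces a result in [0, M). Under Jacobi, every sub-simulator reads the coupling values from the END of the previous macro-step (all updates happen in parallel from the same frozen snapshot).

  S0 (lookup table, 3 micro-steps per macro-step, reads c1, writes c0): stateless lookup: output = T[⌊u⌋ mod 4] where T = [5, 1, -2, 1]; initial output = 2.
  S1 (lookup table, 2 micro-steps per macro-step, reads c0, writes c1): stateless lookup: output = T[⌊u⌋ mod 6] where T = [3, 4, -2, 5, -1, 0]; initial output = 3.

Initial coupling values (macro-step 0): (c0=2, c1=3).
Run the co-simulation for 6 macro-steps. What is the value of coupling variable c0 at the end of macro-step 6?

macro 1: S0 reads c1=3 → after 3×micro: 1; S1 reads c0=2 → after 2×micro: -2 ⇒ (c0=1, c1=-2)
macro 2: S0 reads c1=-2 → after 3×micro: -2; S1 reads c0=1 → after 2×micro: 4 ⇒ (c0=-2, c1=4)
macro 3: S0 reads c1=4 → after 3×micro: 5; S1 reads c0=-2 → after 2×micro: -1 ⇒ (c0=5, c1=-1)
macro 4: S0 reads c1=-1 → after 3×micro: 1; S1 reads c0=5 → after 2×micro: 0 ⇒ (c0=1, c1=0)
macro 5: S0 reads c1=0 → after 3×micro: 5; S1 reads c0=1 → after 2×micro: 4 ⇒ (c0=5, c1=4)
macro 6: S0 reads c1=4 → after 3×micro: 5; S1 reads c0=5 → after 2×micro: 0 ⇒ (c0=5, c1=0)

c0 at macro-step 6 = 5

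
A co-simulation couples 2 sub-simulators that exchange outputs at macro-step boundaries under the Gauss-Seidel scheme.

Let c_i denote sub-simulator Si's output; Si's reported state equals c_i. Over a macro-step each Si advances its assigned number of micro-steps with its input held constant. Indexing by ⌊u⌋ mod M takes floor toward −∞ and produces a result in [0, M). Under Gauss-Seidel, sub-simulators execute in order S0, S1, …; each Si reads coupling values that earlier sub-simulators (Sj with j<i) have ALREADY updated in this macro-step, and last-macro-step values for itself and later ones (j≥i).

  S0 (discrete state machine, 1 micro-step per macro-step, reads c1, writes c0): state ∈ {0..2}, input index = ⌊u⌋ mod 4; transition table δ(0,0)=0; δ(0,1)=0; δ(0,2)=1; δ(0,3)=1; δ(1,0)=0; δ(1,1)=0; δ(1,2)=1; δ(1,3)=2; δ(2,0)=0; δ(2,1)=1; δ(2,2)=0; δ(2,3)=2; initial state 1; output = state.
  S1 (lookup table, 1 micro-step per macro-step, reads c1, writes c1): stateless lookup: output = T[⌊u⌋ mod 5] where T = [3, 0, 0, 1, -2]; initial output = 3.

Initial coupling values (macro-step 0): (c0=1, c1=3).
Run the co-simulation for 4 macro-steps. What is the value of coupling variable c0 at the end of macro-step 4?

c0 at macro-step 4 = 1

macro 1: S0 reads c1=3 → after 1×micro: 2; S1 reads c1=3 → after 1×micro: 1 ⇒ (c0=2, c1=1)
macro 2: S0 reads c1=1 → after 1×micro: 1; S1 reads c1=1 → after 1×micro: 0 ⇒ (c0=1, c1=0)
macro 3: S0 reads c1=0 → after 1×micro: 0; S1 reads c1=0 → after 1×micro: 3 ⇒ (c0=0, c1=3)
macro 4: S0 reads c1=3 → after 1×micro: 1; S1 reads c1=3 → after 1×micro: 1 ⇒ (c0=1, c1=1)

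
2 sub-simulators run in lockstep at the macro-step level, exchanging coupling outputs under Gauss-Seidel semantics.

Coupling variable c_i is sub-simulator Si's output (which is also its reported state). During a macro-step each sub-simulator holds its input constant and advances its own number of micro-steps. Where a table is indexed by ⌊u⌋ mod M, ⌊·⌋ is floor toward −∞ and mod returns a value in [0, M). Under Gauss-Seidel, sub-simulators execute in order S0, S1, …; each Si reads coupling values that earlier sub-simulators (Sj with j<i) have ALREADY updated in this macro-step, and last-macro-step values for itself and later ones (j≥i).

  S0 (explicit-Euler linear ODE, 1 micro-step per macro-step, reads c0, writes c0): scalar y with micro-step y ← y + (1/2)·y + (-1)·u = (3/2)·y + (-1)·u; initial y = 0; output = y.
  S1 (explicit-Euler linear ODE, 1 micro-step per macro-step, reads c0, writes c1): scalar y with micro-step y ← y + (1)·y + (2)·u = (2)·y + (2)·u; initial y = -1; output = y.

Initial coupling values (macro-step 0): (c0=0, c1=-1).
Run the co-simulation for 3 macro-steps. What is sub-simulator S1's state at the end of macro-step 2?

macro 1: S0 reads c0=0 → after 1×micro: 0; S1 reads c0=0 → after 1×micro: -2 ⇒ (c0=0, c1=-2)
macro 2: S0 reads c0=0 → after 1×micro: 0; S1 reads c0=0 → after 1×micro: -4 ⇒ (c0=0, c1=-4)
macro 3: S0 reads c0=0 → after 1×micro: 0; S1 reads c0=0 → after 1×micro: -8 ⇒ (c0=0, c1=-8)

S1 state at macro-step 2 = -4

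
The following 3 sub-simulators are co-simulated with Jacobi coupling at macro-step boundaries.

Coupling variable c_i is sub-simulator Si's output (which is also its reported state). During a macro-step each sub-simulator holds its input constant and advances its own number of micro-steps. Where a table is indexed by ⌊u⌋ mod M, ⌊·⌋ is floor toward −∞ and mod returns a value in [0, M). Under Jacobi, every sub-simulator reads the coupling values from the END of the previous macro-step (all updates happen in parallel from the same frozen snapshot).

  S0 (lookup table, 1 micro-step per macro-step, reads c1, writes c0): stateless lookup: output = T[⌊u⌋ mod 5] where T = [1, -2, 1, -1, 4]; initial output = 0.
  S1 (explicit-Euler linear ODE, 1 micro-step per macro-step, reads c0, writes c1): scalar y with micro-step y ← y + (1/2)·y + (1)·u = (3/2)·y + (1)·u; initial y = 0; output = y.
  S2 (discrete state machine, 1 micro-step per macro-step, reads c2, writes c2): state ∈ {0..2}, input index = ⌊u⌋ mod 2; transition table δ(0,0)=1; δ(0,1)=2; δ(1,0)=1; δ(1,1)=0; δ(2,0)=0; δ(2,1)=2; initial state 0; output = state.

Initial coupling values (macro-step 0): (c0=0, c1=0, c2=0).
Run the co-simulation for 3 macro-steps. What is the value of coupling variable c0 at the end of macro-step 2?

macro 1: S0 reads c1=0 → after 1×micro: 1; S1 reads c0=0 → after 1×micro: 0; S2 reads c2=0 → after 1×micro: 1 ⇒ (c0=1, c1=0, c2=1)
macro 2: S0 reads c1=0 → after 1×micro: 1; S1 reads c0=1 → after 1×micro: 1; S2 reads c2=1 → after 1×micro: 0 ⇒ (c0=1, c1=1, c2=0)
macro 3: S0 reads c1=1 → after 1×micro: -2; S1 reads c0=1 → after 1×micro: 5/2; S2 reads c2=0 → after 1×micro: 1 ⇒ (c0=-2, c1=5/2, c2=1)

c0 at macro-step 2 = 1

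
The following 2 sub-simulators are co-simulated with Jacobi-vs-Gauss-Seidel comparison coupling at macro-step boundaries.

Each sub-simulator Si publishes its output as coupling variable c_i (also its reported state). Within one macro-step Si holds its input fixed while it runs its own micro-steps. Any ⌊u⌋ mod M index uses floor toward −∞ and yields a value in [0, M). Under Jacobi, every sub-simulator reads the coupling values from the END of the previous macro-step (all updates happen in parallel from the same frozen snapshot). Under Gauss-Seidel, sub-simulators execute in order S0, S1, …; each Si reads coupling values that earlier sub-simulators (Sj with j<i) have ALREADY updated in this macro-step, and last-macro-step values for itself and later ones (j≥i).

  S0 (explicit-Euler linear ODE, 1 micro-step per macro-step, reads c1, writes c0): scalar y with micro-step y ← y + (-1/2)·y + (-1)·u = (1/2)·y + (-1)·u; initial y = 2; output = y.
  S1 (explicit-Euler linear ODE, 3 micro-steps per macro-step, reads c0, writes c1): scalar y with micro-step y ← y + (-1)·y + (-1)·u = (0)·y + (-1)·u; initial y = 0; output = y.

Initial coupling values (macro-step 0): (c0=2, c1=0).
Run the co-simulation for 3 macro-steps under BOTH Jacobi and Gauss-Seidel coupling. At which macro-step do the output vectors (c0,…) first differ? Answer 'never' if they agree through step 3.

[Jacobi] macro 1: S0 reads c1=0 → after 1×micro: 1; S1 reads c0=2 → after 3×micro: -2 ⇒ (c0=1, c1=-2)
[Jacobi] macro 2: S0 reads c1=-2 → after 1×micro: 5/2; S1 reads c0=1 → after 3×micro: -1 ⇒ (c0=5/2, c1=-1)
[Jacobi] macro 3: S0 reads c1=-1 → after 1×micro: 9/4; S1 reads c0=5/2 → after 3×micro: -5/2 ⇒ (c0=9/4, c1=-5/2)
[Gauss-Seidel] macro 1: S0 reads c1=0 → after 1×micro: 1; S1 reads c0=1 → after 3×micro: -1 ⇒ (c0=1, c1=-1)
[Gauss-Seidel] macro 2: S0 reads c1=-1 → after 1×micro: 3/2; S1 reads c0=3/2 → after 3×micro: -3/2 ⇒ (c0=3/2, c1=-3/2)
[Gauss-Seidel] macro 3: S0 reads c1=-3/2 → after 1×micro: 9/4; S1 reads c0=9/4 → after 3×micro: -9/4 ⇒ (c0=9/4, c1=-9/4)

first divergence at macro-step: 1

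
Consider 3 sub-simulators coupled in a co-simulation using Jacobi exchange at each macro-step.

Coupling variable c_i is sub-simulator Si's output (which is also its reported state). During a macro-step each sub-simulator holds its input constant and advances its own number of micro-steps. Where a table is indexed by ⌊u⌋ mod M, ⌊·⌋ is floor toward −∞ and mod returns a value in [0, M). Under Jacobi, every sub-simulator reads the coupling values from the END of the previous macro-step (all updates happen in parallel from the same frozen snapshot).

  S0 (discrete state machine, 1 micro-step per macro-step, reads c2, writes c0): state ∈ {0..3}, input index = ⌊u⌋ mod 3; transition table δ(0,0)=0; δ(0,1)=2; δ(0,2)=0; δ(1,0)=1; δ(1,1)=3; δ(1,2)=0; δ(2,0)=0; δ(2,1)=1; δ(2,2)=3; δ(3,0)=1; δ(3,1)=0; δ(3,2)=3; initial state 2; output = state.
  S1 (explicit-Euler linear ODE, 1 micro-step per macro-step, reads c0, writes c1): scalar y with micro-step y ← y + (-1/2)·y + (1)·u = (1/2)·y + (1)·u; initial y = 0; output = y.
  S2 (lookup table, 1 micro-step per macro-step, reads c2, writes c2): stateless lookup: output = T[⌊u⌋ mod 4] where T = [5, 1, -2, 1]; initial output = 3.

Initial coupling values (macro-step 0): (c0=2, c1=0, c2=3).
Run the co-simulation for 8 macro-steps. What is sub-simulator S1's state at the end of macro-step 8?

S1 state at macro-step 8 = 161/64

macro 1: S0 reads c2=3 → after 1×micro: 0; S1 reads c0=2 → after 1×micro: 2; S2 reads c2=3 → after 1×micro: 1 ⇒ (c0=0, c1=2, c2=1)
macro 2: S0 reads c2=1 → after 1×micro: 2; S1 reads c0=0 → after 1×micro: 1; S2 reads c2=1 → after 1×micro: 1 ⇒ (c0=2, c1=1, c2=1)
macro 3: S0 reads c2=1 → after 1×micro: 1; S1 reads c0=2 → after 1×micro: 5/2; S2 reads c2=1 → after 1×micro: 1 ⇒ (c0=1, c1=5/2, c2=1)
macro 4: S0 reads c2=1 → after 1×micro: 3; S1 reads c0=1 → after 1×micro: 9/4; S2 reads c2=1 → after 1×micro: 1 ⇒ (c0=3, c1=9/4, c2=1)
macro 5: S0 reads c2=1 → after 1×micro: 0; S1 reads c0=3 → after 1×micro: 33/8; S2 reads c2=1 → after 1×micro: 1 ⇒ (c0=0, c1=33/8, c2=1)
macro 6: S0 reads c2=1 → after 1×micro: 2; S1 reads c0=0 → after 1×micro: 33/16; S2 reads c2=1 → after 1×micro: 1 ⇒ (c0=2, c1=33/16, c2=1)
macro 7: S0 reads c2=1 → after 1×micro: 1; S1 reads c0=2 → after 1×micro: 97/32; S2 reads c2=1 → after 1×micro: 1 ⇒ (c0=1, c1=97/32, c2=1)
macro 8: S0 reads c2=1 → after 1×micro: 3; S1 reads c0=1 → after 1×micro: 161/64; S2 reads c2=1 → after 1×micro: 1 ⇒ (c0=3, c1=161/64, c2=1)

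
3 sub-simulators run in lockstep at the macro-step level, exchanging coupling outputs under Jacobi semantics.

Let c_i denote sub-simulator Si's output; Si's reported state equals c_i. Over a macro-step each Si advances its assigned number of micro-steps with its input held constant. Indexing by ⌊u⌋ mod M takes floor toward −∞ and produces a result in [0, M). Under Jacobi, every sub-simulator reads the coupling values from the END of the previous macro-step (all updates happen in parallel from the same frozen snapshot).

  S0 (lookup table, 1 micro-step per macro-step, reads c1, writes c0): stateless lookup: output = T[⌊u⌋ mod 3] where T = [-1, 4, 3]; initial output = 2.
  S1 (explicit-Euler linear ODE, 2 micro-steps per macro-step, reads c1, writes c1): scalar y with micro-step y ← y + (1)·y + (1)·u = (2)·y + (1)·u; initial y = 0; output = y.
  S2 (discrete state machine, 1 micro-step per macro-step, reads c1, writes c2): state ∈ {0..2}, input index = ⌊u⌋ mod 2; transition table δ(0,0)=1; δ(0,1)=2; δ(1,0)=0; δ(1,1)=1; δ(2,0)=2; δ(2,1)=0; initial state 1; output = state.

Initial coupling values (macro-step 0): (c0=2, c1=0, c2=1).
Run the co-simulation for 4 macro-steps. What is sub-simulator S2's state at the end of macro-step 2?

S2 state at macro-step 2 = 1

macro 1: S0 reads c1=0 → after 1×micro: -1; S1 reads c1=0 → after 2×micro: 0; S2 reads c1=0 → after 1×micro: 0 ⇒ (c0=-1, c1=0, c2=0)
macro 2: S0 reads c1=0 → after 1×micro: -1; S1 reads c1=0 → after 2×micro: 0; S2 reads c1=0 → after 1×micro: 1 ⇒ (c0=-1, c1=0, c2=1)
macro 3: S0 reads c1=0 → after 1×micro: -1; S1 reads c1=0 → after 2×micro: 0; S2 reads c1=0 → after 1×micro: 0 ⇒ (c0=-1, c1=0, c2=0)
macro 4: S0 reads c1=0 → after 1×micro: -1; S1 reads c1=0 → after 2×micro: 0; S2 reads c1=0 → after 1×micro: 1 ⇒ (c0=-1, c1=0, c2=1)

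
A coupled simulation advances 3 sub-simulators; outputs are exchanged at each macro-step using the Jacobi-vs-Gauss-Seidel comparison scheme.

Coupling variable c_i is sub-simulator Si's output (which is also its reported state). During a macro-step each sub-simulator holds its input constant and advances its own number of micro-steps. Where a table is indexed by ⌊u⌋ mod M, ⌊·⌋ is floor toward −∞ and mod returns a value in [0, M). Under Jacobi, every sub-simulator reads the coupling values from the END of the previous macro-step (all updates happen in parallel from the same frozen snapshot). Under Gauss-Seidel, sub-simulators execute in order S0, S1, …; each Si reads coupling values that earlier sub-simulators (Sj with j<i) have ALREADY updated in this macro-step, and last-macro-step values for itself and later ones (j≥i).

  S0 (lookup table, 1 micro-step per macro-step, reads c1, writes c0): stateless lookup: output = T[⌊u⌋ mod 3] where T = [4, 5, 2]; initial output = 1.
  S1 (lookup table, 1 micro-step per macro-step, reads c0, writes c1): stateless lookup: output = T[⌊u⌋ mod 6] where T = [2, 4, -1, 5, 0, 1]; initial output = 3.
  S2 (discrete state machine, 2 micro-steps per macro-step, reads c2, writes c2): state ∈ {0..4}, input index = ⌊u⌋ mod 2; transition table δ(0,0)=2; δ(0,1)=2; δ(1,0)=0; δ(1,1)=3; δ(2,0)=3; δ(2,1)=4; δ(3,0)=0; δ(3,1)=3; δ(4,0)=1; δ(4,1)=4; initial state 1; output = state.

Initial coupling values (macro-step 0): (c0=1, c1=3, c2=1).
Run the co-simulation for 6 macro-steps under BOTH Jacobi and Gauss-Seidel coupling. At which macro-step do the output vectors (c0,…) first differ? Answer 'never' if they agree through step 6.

[Jacobi] macro 1: S0 reads c1=3 → after 1×micro: 4; S1 reads c0=1 → after 1×micro: 4; S2 reads c2=1 → after 2×micro: 3 ⇒ (c0=4, c1=4, c2=3)
[Jacobi] macro 2: S0 reads c1=4 → after 1×micro: 5; S1 reads c0=4 → after 1×micro: 0; S2 reads c2=3 → after 2×micro: 3 ⇒ (c0=5, c1=0, c2=3)
[Jacobi] macro 3: S0 reads c1=0 → after 1×micro: 4; S1 reads c0=5 → after 1×micro: 1; S2 reads c2=3 → after 2×micro: 3 ⇒ (c0=4, c1=1, c2=3)
[Jacobi] macro 4: S0 reads c1=1 → after 1×micro: 5; S1 reads c0=4 → after 1×micro: 0; S2 reads c2=3 → after 2×micro: 3 ⇒ (c0=5, c1=0, c2=3)
[Jacobi] macro 5: S0 reads c1=0 → after 1×micro: 4; S1 reads c0=5 → after 1×micro: 1; S2 reads c2=3 → after 2×micro: 3 ⇒ (c0=4, c1=1, c2=3)
[Jacobi] macro 6: S0 reads c1=1 → after 1×micro: 5; S1 reads c0=4 → after 1×micro: 0; S2 reads c2=3 → after 2×micro: 3 ⇒ (c0=5, c1=0, c2=3)
[Gauss-Seidel] macro 1: S0 reads c1=3 → after 1×micro: 4; S1 reads c0=4 → after 1×micro: 0; S2 reads c2=1 → after 2×micro: 3 ⇒ (c0=4, c1=0, c2=3)
[Gauss-Seidel] macro 2: S0 reads c1=0 → after 1×micro: 4; S1 reads c0=4 → after 1×micro: 0; S2 reads c2=3 → after 2×micro: 3 ⇒ (c0=4, c1=0, c2=3)
[Gauss-Seidel] macro 3: S0 reads c1=0 → after 1×micro: 4; S1 reads c0=4 → after 1×micro: 0; S2 reads c2=3 → after 2×micro: 3 ⇒ (c0=4, c1=0, c2=3)
[Gauss-Seidel] macro 4: S0 reads c1=0 → after 1×micro: 4; S1 reads c0=4 → after 1×micro: 0; S2 reads c2=3 → after 2×micro: 3 ⇒ (c0=4, c1=0, c2=3)
[Gauss-Seidel] macro 5: S0 reads c1=0 → after 1×micro: 4; S1 reads c0=4 → after 1×micro: 0; S2 reads c2=3 → after 2×micro: 3 ⇒ (c0=4, c1=0, c2=3)
[Gauss-Seidel] macro 6: S0 reads c1=0 → after 1×micro: 4; S1 reads c0=4 → after 1×micro: 0; S2 reads c2=3 → after 2×micro: 3 ⇒ (c0=4, c1=0, c2=3)

first divergence at macro-step: 1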